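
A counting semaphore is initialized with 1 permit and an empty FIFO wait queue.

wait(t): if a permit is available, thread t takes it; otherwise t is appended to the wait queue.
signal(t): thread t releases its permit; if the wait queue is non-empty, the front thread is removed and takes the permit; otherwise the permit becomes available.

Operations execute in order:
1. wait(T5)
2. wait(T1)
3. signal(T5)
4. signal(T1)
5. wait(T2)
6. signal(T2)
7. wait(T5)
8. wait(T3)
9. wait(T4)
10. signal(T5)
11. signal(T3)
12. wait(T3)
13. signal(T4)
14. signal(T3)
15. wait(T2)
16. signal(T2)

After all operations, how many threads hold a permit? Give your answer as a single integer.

Answer: 0

Derivation:
Step 1: wait(T5) -> count=0 queue=[] holders={T5}
Step 2: wait(T1) -> count=0 queue=[T1] holders={T5}
Step 3: signal(T5) -> count=0 queue=[] holders={T1}
Step 4: signal(T1) -> count=1 queue=[] holders={none}
Step 5: wait(T2) -> count=0 queue=[] holders={T2}
Step 6: signal(T2) -> count=1 queue=[] holders={none}
Step 7: wait(T5) -> count=0 queue=[] holders={T5}
Step 8: wait(T3) -> count=0 queue=[T3] holders={T5}
Step 9: wait(T4) -> count=0 queue=[T3,T4] holders={T5}
Step 10: signal(T5) -> count=0 queue=[T4] holders={T3}
Step 11: signal(T3) -> count=0 queue=[] holders={T4}
Step 12: wait(T3) -> count=0 queue=[T3] holders={T4}
Step 13: signal(T4) -> count=0 queue=[] holders={T3}
Step 14: signal(T3) -> count=1 queue=[] holders={none}
Step 15: wait(T2) -> count=0 queue=[] holders={T2}
Step 16: signal(T2) -> count=1 queue=[] holders={none}
Final holders: {none} -> 0 thread(s)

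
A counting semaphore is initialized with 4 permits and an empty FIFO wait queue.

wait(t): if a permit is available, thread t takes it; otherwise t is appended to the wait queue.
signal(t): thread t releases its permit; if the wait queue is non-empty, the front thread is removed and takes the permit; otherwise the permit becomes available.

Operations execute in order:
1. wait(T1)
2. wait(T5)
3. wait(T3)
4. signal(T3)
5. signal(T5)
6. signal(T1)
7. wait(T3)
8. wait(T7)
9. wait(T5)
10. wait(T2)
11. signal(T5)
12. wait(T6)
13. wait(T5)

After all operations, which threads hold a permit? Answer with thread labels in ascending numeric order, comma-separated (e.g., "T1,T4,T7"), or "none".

Answer: T2,T3,T6,T7

Derivation:
Step 1: wait(T1) -> count=3 queue=[] holders={T1}
Step 2: wait(T5) -> count=2 queue=[] holders={T1,T5}
Step 3: wait(T3) -> count=1 queue=[] holders={T1,T3,T5}
Step 4: signal(T3) -> count=2 queue=[] holders={T1,T5}
Step 5: signal(T5) -> count=3 queue=[] holders={T1}
Step 6: signal(T1) -> count=4 queue=[] holders={none}
Step 7: wait(T3) -> count=3 queue=[] holders={T3}
Step 8: wait(T7) -> count=2 queue=[] holders={T3,T7}
Step 9: wait(T5) -> count=1 queue=[] holders={T3,T5,T7}
Step 10: wait(T2) -> count=0 queue=[] holders={T2,T3,T5,T7}
Step 11: signal(T5) -> count=1 queue=[] holders={T2,T3,T7}
Step 12: wait(T6) -> count=0 queue=[] holders={T2,T3,T6,T7}
Step 13: wait(T5) -> count=0 queue=[T5] holders={T2,T3,T6,T7}
Final holders: T2,T3,T6,T7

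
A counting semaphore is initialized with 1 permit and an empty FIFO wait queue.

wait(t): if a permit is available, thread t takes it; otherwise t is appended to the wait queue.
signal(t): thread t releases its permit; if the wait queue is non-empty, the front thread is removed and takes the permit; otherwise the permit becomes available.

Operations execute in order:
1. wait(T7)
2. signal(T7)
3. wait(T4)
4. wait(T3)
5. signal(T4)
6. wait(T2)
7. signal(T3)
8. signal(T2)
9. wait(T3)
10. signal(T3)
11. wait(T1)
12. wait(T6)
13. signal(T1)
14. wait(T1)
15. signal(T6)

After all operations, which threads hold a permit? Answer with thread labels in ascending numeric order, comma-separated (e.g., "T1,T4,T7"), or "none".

Answer: T1

Derivation:
Step 1: wait(T7) -> count=0 queue=[] holders={T7}
Step 2: signal(T7) -> count=1 queue=[] holders={none}
Step 3: wait(T4) -> count=0 queue=[] holders={T4}
Step 4: wait(T3) -> count=0 queue=[T3] holders={T4}
Step 5: signal(T4) -> count=0 queue=[] holders={T3}
Step 6: wait(T2) -> count=0 queue=[T2] holders={T3}
Step 7: signal(T3) -> count=0 queue=[] holders={T2}
Step 8: signal(T2) -> count=1 queue=[] holders={none}
Step 9: wait(T3) -> count=0 queue=[] holders={T3}
Step 10: signal(T3) -> count=1 queue=[] holders={none}
Step 11: wait(T1) -> count=0 queue=[] holders={T1}
Step 12: wait(T6) -> count=0 queue=[T6] holders={T1}
Step 13: signal(T1) -> count=0 queue=[] holders={T6}
Step 14: wait(T1) -> count=0 queue=[T1] holders={T6}
Step 15: signal(T6) -> count=0 queue=[] holders={T1}
Final holders: T1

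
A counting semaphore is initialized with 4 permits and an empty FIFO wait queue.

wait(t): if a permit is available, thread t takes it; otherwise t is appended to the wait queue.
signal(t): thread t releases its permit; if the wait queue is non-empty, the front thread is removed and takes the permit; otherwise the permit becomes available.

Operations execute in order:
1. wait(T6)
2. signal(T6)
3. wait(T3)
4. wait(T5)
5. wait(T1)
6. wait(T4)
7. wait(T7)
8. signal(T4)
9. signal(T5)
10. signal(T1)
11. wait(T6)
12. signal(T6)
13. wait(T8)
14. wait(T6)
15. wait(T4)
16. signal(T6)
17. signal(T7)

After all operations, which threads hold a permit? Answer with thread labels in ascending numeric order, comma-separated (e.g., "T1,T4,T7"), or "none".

Answer: T3,T4,T8

Derivation:
Step 1: wait(T6) -> count=3 queue=[] holders={T6}
Step 2: signal(T6) -> count=4 queue=[] holders={none}
Step 3: wait(T3) -> count=3 queue=[] holders={T3}
Step 4: wait(T5) -> count=2 queue=[] holders={T3,T5}
Step 5: wait(T1) -> count=1 queue=[] holders={T1,T3,T5}
Step 6: wait(T4) -> count=0 queue=[] holders={T1,T3,T4,T5}
Step 7: wait(T7) -> count=0 queue=[T7] holders={T1,T3,T4,T5}
Step 8: signal(T4) -> count=0 queue=[] holders={T1,T3,T5,T7}
Step 9: signal(T5) -> count=1 queue=[] holders={T1,T3,T7}
Step 10: signal(T1) -> count=2 queue=[] holders={T3,T7}
Step 11: wait(T6) -> count=1 queue=[] holders={T3,T6,T7}
Step 12: signal(T6) -> count=2 queue=[] holders={T3,T7}
Step 13: wait(T8) -> count=1 queue=[] holders={T3,T7,T8}
Step 14: wait(T6) -> count=0 queue=[] holders={T3,T6,T7,T8}
Step 15: wait(T4) -> count=0 queue=[T4] holders={T3,T6,T7,T8}
Step 16: signal(T6) -> count=0 queue=[] holders={T3,T4,T7,T8}
Step 17: signal(T7) -> count=1 queue=[] holders={T3,T4,T8}
Final holders: T3,T4,T8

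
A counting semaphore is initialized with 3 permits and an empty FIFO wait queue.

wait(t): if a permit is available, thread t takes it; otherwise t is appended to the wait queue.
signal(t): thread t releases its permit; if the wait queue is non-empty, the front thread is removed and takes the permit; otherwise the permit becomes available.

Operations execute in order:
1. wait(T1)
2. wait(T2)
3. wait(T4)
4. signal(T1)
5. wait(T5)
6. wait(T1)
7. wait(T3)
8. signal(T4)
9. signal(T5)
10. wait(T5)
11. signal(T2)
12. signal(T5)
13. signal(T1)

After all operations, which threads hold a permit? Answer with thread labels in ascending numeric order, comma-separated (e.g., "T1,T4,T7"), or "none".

Step 1: wait(T1) -> count=2 queue=[] holders={T1}
Step 2: wait(T2) -> count=1 queue=[] holders={T1,T2}
Step 3: wait(T4) -> count=0 queue=[] holders={T1,T2,T4}
Step 4: signal(T1) -> count=1 queue=[] holders={T2,T4}
Step 5: wait(T5) -> count=0 queue=[] holders={T2,T4,T5}
Step 6: wait(T1) -> count=0 queue=[T1] holders={T2,T4,T5}
Step 7: wait(T3) -> count=0 queue=[T1,T3] holders={T2,T4,T5}
Step 8: signal(T4) -> count=0 queue=[T3] holders={T1,T2,T5}
Step 9: signal(T5) -> count=0 queue=[] holders={T1,T2,T3}
Step 10: wait(T5) -> count=0 queue=[T5] holders={T1,T2,T3}
Step 11: signal(T2) -> count=0 queue=[] holders={T1,T3,T5}
Step 12: signal(T5) -> count=1 queue=[] holders={T1,T3}
Step 13: signal(T1) -> count=2 queue=[] holders={T3}
Final holders: T3

Answer: T3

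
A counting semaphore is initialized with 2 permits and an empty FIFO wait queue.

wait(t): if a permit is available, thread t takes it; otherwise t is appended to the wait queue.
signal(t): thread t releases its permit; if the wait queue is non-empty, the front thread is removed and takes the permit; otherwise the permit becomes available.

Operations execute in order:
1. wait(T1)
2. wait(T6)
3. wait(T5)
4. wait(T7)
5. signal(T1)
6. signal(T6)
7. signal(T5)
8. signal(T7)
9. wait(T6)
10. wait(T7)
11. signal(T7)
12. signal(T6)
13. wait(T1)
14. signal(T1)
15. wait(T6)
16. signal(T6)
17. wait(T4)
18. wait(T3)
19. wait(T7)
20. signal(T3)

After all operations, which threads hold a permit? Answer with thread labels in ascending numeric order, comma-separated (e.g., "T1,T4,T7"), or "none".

Step 1: wait(T1) -> count=1 queue=[] holders={T1}
Step 2: wait(T6) -> count=0 queue=[] holders={T1,T6}
Step 3: wait(T5) -> count=0 queue=[T5] holders={T1,T6}
Step 4: wait(T7) -> count=0 queue=[T5,T7] holders={T1,T6}
Step 5: signal(T1) -> count=0 queue=[T7] holders={T5,T6}
Step 6: signal(T6) -> count=0 queue=[] holders={T5,T7}
Step 7: signal(T5) -> count=1 queue=[] holders={T7}
Step 8: signal(T7) -> count=2 queue=[] holders={none}
Step 9: wait(T6) -> count=1 queue=[] holders={T6}
Step 10: wait(T7) -> count=0 queue=[] holders={T6,T7}
Step 11: signal(T7) -> count=1 queue=[] holders={T6}
Step 12: signal(T6) -> count=2 queue=[] holders={none}
Step 13: wait(T1) -> count=1 queue=[] holders={T1}
Step 14: signal(T1) -> count=2 queue=[] holders={none}
Step 15: wait(T6) -> count=1 queue=[] holders={T6}
Step 16: signal(T6) -> count=2 queue=[] holders={none}
Step 17: wait(T4) -> count=1 queue=[] holders={T4}
Step 18: wait(T3) -> count=0 queue=[] holders={T3,T4}
Step 19: wait(T7) -> count=0 queue=[T7] holders={T3,T4}
Step 20: signal(T3) -> count=0 queue=[] holders={T4,T7}
Final holders: T4,T7

Answer: T4,T7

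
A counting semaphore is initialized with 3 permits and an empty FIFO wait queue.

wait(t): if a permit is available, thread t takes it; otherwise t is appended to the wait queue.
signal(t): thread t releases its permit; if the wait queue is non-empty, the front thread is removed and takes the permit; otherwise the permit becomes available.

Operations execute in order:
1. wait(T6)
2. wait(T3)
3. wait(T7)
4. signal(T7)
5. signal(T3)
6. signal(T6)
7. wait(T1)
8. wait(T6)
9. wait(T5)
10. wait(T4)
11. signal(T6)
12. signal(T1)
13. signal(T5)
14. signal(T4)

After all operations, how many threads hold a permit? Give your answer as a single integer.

Answer: 0

Derivation:
Step 1: wait(T6) -> count=2 queue=[] holders={T6}
Step 2: wait(T3) -> count=1 queue=[] holders={T3,T6}
Step 3: wait(T7) -> count=0 queue=[] holders={T3,T6,T7}
Step 4: signal(T7) -> count=1 queue=[] holders={T3,T6}
Step 5: signal(T3) -> count=2 queue=[] holders={T6}
Step 6: signal(T6) -> count=3 queue=[] holders={none}
Step 7: wait(T1) -> count=2 queue=[] holders={T1}
Step 8: wait(T6) -> count=1 queue=[] holders={T1,T6}
Step 9: wait(T5) -> count=0 queue=[] holders={T1,T5,T6}
Step 10: wait(T4) -> count=0 queue=[T4] holders={T1,T5,T6}
Step 11: signal(T6) -> count=0 queue=[] holders={T1,T4,T5}
Step 12: signal(T1) -> count=1 queue=[] holders={T4,T5}
Step 13: signal(T5) -> count=2 queue=[] holders={T4}
Step 14: signal(T4) -> count=3 queue=[] holders={none}
Final holders: {none} -> 0 thread(s)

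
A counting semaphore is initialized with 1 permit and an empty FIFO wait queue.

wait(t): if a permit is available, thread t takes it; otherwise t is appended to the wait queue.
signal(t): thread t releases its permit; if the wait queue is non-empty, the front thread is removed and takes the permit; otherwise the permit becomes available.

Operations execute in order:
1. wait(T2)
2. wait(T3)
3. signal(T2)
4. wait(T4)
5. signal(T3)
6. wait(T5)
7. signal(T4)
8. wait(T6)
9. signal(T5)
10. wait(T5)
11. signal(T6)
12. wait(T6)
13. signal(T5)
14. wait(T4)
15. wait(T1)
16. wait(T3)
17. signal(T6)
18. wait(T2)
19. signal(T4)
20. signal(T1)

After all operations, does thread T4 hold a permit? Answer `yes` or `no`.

Step 1: wait(T2) -> count=0 queue=[] holders={T2}
Step 2: wait(T3) -> count=0 queue=[T3] holders={T2}
Step 3: signal(T2) -> count=0 queue=[] holders={T3}
Step 4: wait(T4) -> count=0 queue=[T4] holders={T3}
Step 5: signal(T3) -> count=0 queue=[] holders={T4}
Step 6: wait(T5) -> count=0 queue=[T5] holders={T4}
Step 7: signal(T4) -> count=0 queue=[] holders={T5}
Step 8: wait(T6) -> count=0 queue=[T6] holders={T5}
Step 9: signal(T5) -> count=0 queue=[] holders={T6}
Step 10: wait(T5) -> count=0 queue=[T5] holders={T6}
Step 11: signal(T6) -> count=0 queue=[] holders={T5}
Step 12: wait(T6) -> count=0 queue=[T6] holders={T5}
Step 13: signal(T5) -> count=0 queue=[] holders={T6}
Step 14: wait(T4) -> count=0 queue=[T4] holders={T6}
Step 15: wait(T1) -> count=0 queue=[T4,T1] holders={T6}
Step 16: wait(T3) -> count=0 queue=[T4,T1,T3] holders={T6}
Step 17: signal(T6) -> count=0 queue=[T1,T3] holders={T4}
Step 18: wait(T2) -> count=0 queue=[T1,T3,T2] holders={T4}
Step 19: signal(T4) -> count=0 queue=[T3,T2] holders={T1}
Step 20: signal(T1) -> count=0 queue=[T2] holders={T3}
Final holders: {T3} -> T4 not in holders

Answer: no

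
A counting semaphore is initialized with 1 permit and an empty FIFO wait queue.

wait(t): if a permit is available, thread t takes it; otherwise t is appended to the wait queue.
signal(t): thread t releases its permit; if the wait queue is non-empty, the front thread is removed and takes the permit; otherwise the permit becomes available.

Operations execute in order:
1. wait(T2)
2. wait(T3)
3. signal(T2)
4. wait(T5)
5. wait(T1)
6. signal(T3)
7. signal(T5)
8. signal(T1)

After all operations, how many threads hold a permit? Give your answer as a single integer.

Step 1: wait(T2) -> count=0 queue=[] holders={T2}
Step 2: wait(T3) -> count=0 queue=[T3] holders={T2}
Step 3: signal(T2) -> count=0 queue=[] holders={T3}
Step 4: wait(T5) -> count=0 queue=[T5] holders={T3}
Step 5: wait(T1) -> count=0 queue=[T5,T1] holders={T3}
Step 6: signal(T3) -> count=0 queue=[T1] holders={T5}
Step 7: signal(T5) -> count=0 queue=[] holders={T1}
Step 8: signal(T1) -> count=1 queue=[] holders={none}
Final holders: {none} -> 0 thread(s)

Answer: 0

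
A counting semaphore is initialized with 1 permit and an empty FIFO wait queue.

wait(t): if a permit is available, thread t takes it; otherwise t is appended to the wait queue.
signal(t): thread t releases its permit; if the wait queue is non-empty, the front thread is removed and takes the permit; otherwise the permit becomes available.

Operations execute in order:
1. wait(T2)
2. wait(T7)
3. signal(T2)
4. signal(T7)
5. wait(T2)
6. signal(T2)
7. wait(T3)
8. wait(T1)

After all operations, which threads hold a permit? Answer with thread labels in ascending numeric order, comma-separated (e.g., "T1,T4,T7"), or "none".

Answer: T3

Derivation:
Step 1: wait(T2) -> count=0 queue=[] holders={T2}
Step 2: wait(T7) -> count=0 queue=[T7] holders={T2}
Step 3: signal(T2) -> count=0 queue=[] holders={T7}
Step 4: signal(T7) -> count=1 queue=[] holders={none}
Step 5: wait(T2) -> count=0 queue=[] holders={T2}
Step 6: signal(T2) -> count=1 queue=[] holders={none}
Step 7: wait(T3) -> count=0 queue=[] holders={T3}
Step 8: wait(T1) -> count=0 queue=[T1] holders={T3}
Final holders: T3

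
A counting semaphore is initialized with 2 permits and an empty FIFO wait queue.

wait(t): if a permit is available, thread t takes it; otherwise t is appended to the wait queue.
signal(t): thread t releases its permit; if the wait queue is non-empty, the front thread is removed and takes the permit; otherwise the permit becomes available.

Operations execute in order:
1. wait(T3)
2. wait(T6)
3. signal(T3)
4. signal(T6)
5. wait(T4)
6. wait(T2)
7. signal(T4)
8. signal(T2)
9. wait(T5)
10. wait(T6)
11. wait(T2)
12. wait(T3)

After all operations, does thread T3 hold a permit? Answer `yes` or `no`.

Step 1: wait(T3) -> count=1 queue=[] holders={T3}
Step 2: wait(T6) -> count=0 queue=[] holders={T3,T6}
Step 3: signal(T3) -> count=1 queue=[] holders={T6}
Step 4: signal(T6) -> count=2 queue=[] holders={none}
Step 5: wait(T4) -> count=1 queue=[] holders={T4}
Step 6: wait(T2) -> count=0 queue=[] holders={T2,T4}
Step 7: signal(T4) -> count=1 queue=[] holders={T2}
Step 8: signal(T2) -> count=2 queue=[] holders={none}
Step 9: wait(T5) -> count=1 queue=[] holders={T5}
Step 10: wait(T6) -> count=0 queue=[] holders={T5,T6}
Step 11: wait(T2) -> count=0 queue=[T2] holders={T5,T6}
Step 12: wait(T3) -> count=0 queue=[T2,T3] holders={T5,T6}
Final holders: {T5,T6} -> T3 not in holders

Answer: no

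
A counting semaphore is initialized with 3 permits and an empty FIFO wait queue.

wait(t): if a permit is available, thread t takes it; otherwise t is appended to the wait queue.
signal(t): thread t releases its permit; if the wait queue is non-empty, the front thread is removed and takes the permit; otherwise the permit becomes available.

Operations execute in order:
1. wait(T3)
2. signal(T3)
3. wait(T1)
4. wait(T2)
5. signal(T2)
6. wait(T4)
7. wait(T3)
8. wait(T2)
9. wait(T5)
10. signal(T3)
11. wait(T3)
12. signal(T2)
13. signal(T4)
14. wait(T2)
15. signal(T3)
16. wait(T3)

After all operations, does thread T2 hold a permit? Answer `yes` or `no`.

Answer: yes

Derivation:
Step 1: wait(T3) -> count=2 queue=[] holders={T3}
Step 2: signal(T3) -> count=3 queue=[] holders={none}
Step 3: wait(T1) -> count=2 queue=[] holders={T1}
Step 4: wait(T2) -> count=1 queue=[] holders={T1,T2}
Step 5: signal(T2) -> count=2 queue=[] holders={T1}
Step 6: wait(T4) -> count=1 queue=[] holders={T1,T4}
Step 7: wait(T3) -> count=0 queue=[] holders={T1,T3,T4}
Step 8: wait(T2) -> count=0 queue=[T2] holders={T1,T3,T4}
Step 9: wait(T5) -> count=0 queue=[T2,T5] holders={T1,T3,T4}
Step 10: signal(T3) -> count=0 queue=[T5] holders={T1,T2,T4}
Step 11: wait(T3) -> count=0 queue=[T5,T3] holders={T1,T2,T4}
Step 12: signal(T2) -> count=0 queue=[T3] holders={T1,T4,T5}
Step 13: signal(T4) -> count=0 queue=[] holders={T1,T3,T5}
Step 14: wait(T2) -> count=0 queue=[T2] holders={T1,T3,T5}
Step 15: signal(T3) -> count=0 queue=[] holders={T1,T2,T5}
Step 16: wait(T3) -> count=0 queue=[T3] holders={T1,T2,T5}
Final holders: {T1,T2,T5} -> T2 in holders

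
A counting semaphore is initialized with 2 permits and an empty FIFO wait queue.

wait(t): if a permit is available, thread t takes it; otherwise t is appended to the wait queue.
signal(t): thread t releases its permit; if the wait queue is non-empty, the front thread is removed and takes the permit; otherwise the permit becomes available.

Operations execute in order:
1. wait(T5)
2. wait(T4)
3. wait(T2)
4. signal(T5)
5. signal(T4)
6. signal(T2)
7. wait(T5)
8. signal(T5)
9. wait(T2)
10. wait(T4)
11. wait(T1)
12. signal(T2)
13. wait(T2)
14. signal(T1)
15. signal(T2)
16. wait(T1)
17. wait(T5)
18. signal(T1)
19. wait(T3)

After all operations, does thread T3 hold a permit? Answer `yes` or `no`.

Answer: no

Derivation:
Step 1: wait(T5) -> count=1 queue=[] holders={T5}
Step 2: wait(T4) -> count=0 queue=[] holders={T4,T5}
Step 3: wait(T2) -> count=0 queue=[T2] holders={T4,T5}
Step 4: signal(T5) -> count=0 queue=[] holders={T2,T4}
Step 5: signal(T4) -> count=1 queue=[] holders={T2}
Step 6: signal(T2) -> count=2 queue=[] holders={none}
Step 7: wait(T5) -> count=1 queue=[] holders={T5}
Step 8: signal(T5) -> count=2 queue=[] holders={none}
Step 9: wait(T2) -> count=1 queue=[] holders={T2}
Step 10: wait(T4) -> count=0 queue=[] holders={T2,T4}
Step 11: wait(T1) -> count=0 queue=[T1] holders={T2,T4}
Step 12: signal(T2) -> count=0 queue=[] holders={T1,T4}
Step 13: wait(T2) -> count=0 queue=[T2] holders={T1,T4}
Step 14: signal(T1) -> count=0 queue=[] holders={T2,T4}
Step 15: signal(T2) -> count=1 queue=[] holders={T4}
Step 16: wait(T1) -> count=0 queue=[] holders={T1,T4}
Step 17: wait(T5) -> count=0 queue=[T5] holders={T1,T4}
Step 18: signal(T1) -> count=0 queue=[] holders={T4,T5}
Step 19: wait(T3) -> count=0 queue=[T3] holders={T4,T5}
Final holders: {T4,T5} -> T3 not in holders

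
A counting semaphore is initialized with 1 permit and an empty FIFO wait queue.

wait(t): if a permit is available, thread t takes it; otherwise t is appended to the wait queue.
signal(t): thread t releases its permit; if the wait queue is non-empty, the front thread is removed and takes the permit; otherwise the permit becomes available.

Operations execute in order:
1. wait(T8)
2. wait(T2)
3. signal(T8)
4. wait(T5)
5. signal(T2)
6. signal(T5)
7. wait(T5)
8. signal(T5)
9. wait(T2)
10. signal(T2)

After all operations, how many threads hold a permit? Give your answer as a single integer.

Step 1: wait(T8) -> count=0 queue=[] holders={T8}
Step 2: wait(T2) -> count=0 queue=[T2] holders={T8}
Step 3: signal(T8) -> count=0 queue=[] holders={T2}
Step 4: wait(T5) -> count=0 queue=[T5] holders={T2}
Step 5: signal(T2) -> count=0 queue=[] holders={T5}
Step 6: signal(T5) -> count=1 queue=[] holders={none}
Step 7: wait(T5) -> count=0 queue=[] holders={T5}
Step 8: signal(T5) -> count=1 queue=[] holders={none}
Step 9: wait(T2) -> count=0 queue=[] holders={T2}
Step 10: signal(T2) -> count=1 queue=[] holders={none}
Final holders: {none} -> 0 thread(s)

Answer: 0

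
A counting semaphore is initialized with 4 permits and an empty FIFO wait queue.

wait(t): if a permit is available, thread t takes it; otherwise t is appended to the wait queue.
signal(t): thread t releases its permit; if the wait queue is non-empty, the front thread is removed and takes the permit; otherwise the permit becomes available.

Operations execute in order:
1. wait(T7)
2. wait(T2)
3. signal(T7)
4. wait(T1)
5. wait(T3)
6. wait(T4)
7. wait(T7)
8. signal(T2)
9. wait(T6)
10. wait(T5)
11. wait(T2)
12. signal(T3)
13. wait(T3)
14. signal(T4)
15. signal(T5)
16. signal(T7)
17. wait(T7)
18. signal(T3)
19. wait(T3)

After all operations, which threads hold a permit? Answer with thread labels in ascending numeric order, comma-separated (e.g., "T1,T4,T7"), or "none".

Step 1: wait(T7) -> count=3 queue=[] holders={T7}
Step 2: wait(T2) -> count=2 queue=[] holders={T2,T7}
Step 3: signal(T7) -> count=3 queue=[] holders={T2}
Step 4: wait(T1) -> count=2 queue=[] holders={T1,T2}
Step 5: wait(T3) -> count=1 queue=[] holders={T1,T2,T3}
Step 6: wait(T4) -> count=0 queue=[] holders={T1,T2,T3,T4}
Step 7: wait(T7) -> count=0 queue=[T7] holders={T1,T2,T3,T4}
Step 8: signal(T2) -> count=0 queue=[] holders={T1,T3,T4,T7}
Step 9: wait(T6) -> count=0 queue=[T6] holders={T1,T3,T4,T7}
Step 10: wait(T5) -> count=0 queue=[T6,T5] holders={T1,T3,T4,T7}
Step 11: wait(T2) -> count=0 queue=[T6,T5,T2] holders={T1,T3,T4,T7}
Step 12: signal(T3) -> count=0 queue=[T5,T2] holders={T1,T4,T6,T7}
Step 13: wait(T3) -> count=0 queue=[T5,T2,T3] holders={T1,T4,T6,T7}
Step 14: signal(T4) -> count=0 queue=[T2,T3] holders={T1,T5,T6,T7}
Step 15: signal(T5) -> count=0 queue=[T3] holders={T1,T2,T6,T7}
Step 16: signal(T7) -> count=0 queue=[] holders={T1,T2,T3,T6}
Step 17: wait(T7) -> count=0 queue=[T7] holders={T1,T2,T3,T6}
Step 18: signal(T3) -> count=0 queue=[] holders={T1,T2,T6,T7}
Step 19: wait(T3) -> count=0 queue=[T3] holders={T1,T2,T6,T7}
Final holders: T1,T2,T6,T7

Answer: T1,T2,T6,T7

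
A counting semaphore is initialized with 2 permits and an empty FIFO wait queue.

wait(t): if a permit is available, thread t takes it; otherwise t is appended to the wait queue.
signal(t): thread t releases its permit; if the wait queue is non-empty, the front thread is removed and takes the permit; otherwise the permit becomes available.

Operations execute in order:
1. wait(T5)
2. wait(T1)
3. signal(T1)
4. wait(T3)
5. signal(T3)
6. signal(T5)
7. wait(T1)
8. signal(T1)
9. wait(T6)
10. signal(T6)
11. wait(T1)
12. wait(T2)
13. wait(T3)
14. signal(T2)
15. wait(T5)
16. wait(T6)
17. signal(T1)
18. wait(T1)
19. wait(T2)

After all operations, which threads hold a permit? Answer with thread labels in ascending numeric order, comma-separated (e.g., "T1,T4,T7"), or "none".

Answer: T3,T5

Derivation:
Step 1: wait(T5) -> count=1 queue=[] holders={T5}
Step 2: wait(T1) -> count=0 queue=[] holders={T1,T5}
Step 3: signal(T1) -> count=1 queue=[] holders={T5}
Step 4: wait(T3) -> count=0 queue=[] holders={T3,T5}
Step 5: signal(T3) -> count=1 queue=[] holders={T5}
Step 6: signal(T5) -> count=2 queue=[] holders={none}
Step 7: wait(T1) -> count=1 queue=[] holders={T1}
Step 8: signal(T1) -> count=2 queue=[] holders={none}
Step 9: wait(T6) -> count=1 queue=[] holders={T6}
Step 10: signal(T6) -> count=2 queue=[] holders={none}
Step 11: wait(T1) -> count=1 queue=[] holders={T1}
Step 12: wait(T2) -> count=0 queue=[] holders={T1,T2}
Step 13: wait(T3) -> count=0 queue=[T3] holders={T1,T2}
Step 14: signal(T2) -> count=0 queue=[] holders={T1,T3}
Step 15: wait(T5) -> count=0 queue=[T5] holders={T1,T3}
Step 16: wait(T6) -> count=0 queue=[T5,T6] holders={T1,T3}
Step 17: signal(T1) -> count=0 queue=[T6] holders={T3,T5}
Step 18: wait(T1) -> count=0 queue=[T6,T1] holders={T3,T5}
Step 19: wait(T2) -> count=0 queue=[T6,T1,T2] holders={T3,T5}
Final holders: T3,T5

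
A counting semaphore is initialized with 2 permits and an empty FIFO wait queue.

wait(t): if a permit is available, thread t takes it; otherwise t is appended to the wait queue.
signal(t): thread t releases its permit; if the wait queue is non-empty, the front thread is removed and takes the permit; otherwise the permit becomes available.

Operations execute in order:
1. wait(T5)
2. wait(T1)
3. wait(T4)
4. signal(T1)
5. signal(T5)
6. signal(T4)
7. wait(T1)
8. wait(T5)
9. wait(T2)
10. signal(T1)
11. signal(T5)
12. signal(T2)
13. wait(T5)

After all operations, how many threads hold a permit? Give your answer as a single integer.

Answer: 1

Derivation:
Step 1: wait(T5) -> count=1 queue=[] holders={T5}
Step 2: wait(T1) -> count=0 queue=[] holders={T1,T5}
Step 3: wait(T4) -> count=0 queue=[T4] holders={T1,T5}
Step 4: signal(T1) -> count=0 queue=[] holders={T4,T5}
Step 5: signal(T5) -> count=1 queue=[] holders={T4}
Step 6: signal(T4) -> count=2 queue=[] holders={none}
Step 7: wait(T1) -> count=1 queue=[] holders={T1}
Step 8: wait(T5) -> count=0 queue=[] holders={T1,T5}
Step 9: wait(T2) -> count=0 queue=[T2] holders={T1,T5}
Step 10: signal(T1) -> count=0 queue=[] holders={T2,T5}
Step 11: signal(T5) -> count=1 queue=[] holders={T2}
Step 12: signal(T2) -> count=2 queue=[] holders={none}
Step 13: wait(T5) -> count=1 queue=[] holders={T5}
Final holders: {T5} -> 1 thread(s)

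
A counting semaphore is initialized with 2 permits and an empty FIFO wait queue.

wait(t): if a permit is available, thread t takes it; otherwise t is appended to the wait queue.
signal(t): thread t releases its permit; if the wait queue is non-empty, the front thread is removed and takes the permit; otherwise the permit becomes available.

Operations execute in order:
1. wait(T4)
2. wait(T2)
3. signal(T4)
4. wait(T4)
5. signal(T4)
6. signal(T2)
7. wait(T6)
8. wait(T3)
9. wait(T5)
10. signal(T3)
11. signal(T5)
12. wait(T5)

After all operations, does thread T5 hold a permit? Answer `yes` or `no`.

Step 1: wait(T4) -> count=1 queue=[] holders={T4}
Step 2: wait(T2) -> count=0 queue=[] holders={T2,T4}
Step 3: signal(T4) -> count=1 queue=[] holders={T2}
Step 4: wait(T4) -> count=0 queue=[] holders={T2,T4}
Step 5: signal(T4) -> count=1 queue=[] holders={T2}
Step 6: signal(T2) -> count=2 queue=[] holders={none}
Step 7: wait(T6) -> count=1 queue=[] holders={T6}
Step 8: wait(T3) -> count=0 queue=[] holders={T3,T6}
Step 9: wait(T5) -> count=0 queue=[T5] holders={T3,T6}
Step 10: signal(T3) -> count=0 queue=[] holders={T5,T6}
Step 11: signal(T5) -> count=1 queue=[] holders={T6}
Step 12: wait(T5) -> count=0 queue=[] holders={T5,T6}
Final holders: {T5,T6} -> T5 in holders

Answer: yes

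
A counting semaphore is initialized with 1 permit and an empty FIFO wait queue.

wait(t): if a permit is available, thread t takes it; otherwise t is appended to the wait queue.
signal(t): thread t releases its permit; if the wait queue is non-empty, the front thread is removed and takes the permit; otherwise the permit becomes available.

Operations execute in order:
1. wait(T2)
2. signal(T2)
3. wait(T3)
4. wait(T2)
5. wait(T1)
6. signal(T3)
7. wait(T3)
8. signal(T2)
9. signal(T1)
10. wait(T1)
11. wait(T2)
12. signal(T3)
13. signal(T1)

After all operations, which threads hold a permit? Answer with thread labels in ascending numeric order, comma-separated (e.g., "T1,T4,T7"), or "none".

Step 1: wait(T2) -> count=0 queue=[] holders={T2}
Step 2: signal(T2) -> count=1 queue=[] holders={none}
Step 3: wait(T3) -> count=0 queue=[] holders={T3}
Step 4: wait(T2) -> count=0 queue=[T2] holders={T3}
Step 5: wait(T1) -> count=0 queue=[T2,T1] holders={T3}
Step 6: signal(T3) -> count=0 queue=[T1] holders={T2}
Step 7: wait(T3) -> count=0 queue=[T1,T3] holders={T2}
Step 8: signal(T2) -> count=0 queue=[T3] holders={T1}
Step 9: signal(T1) -> count=0 queue=[] holders={T3}
Step 10: wait(T1) -> count=0 queue=[T1] holders={T3}
Step 11: wait(T2) -> count=0 queue=[T1,T2] holders={T3}
Step 12: signal(T3) -> count=0 queue=[T2] holders={T1}
Step 13: signal(T1) -> count=0 queue=[] holders={T2}
Final holders: T2

Answer: T2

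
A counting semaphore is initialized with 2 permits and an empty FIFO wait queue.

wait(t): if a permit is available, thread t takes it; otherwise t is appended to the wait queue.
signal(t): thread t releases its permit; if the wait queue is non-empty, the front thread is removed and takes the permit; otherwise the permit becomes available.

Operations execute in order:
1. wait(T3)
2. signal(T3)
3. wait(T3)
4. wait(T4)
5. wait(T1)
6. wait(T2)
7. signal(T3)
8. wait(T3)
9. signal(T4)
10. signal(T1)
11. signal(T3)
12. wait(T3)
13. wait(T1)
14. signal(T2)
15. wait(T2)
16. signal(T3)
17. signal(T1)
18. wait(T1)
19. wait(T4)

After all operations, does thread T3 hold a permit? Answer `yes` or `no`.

Answer: no

Derivation:
Step 1: wait(T3) -> count=1 queue=[] holders={T3}
Step 2: signal(T3) -> count=2 queue=[] holders={none}
Step 3: wait(T3) -> count=1 queue=[] holders={T3}
Step 4: wait(T4) -> count=0 queue=[] holders={T3,T4}
Step 5: wait(T1) -> count=0 queue=[T1] holders={T3,T4}
Step 6: wait(T2) -> count=0 queue=[T1,T2] holders={T3,T4}
Step 7: signal(T3) -> count=0 queue=[T2] holders={T1,T4}
Step 8: wait(T3) -> count=0 queue=[T2,T3] holders={T1,T4}
Step 9: signal(T4) -> count=0 queue=[T3] holders={T1,T2}
Step 10: signal(T1) -> count=0 queue=[] holders={T2,T3}
Step 11: signal(T3) -> count=1 queue=[] holders={T2}
Step 12: wait(T3) -> count=0 queue=[] holders={T2,T3}
Step 13: wait(T1) -> count=0 queue=[T1] holders={T2,T3}
Step 14: signal(T2) -> count=0 queue=[] holders={T1,T3}
Step 15: wait(T2) -> count=0 queue=[T2] holders={T1,T3}
Step 16: signal(T3) -> count=0 queue=[] holders={T1,T2}
Step 17: signal(T1) -> count=1 queue=[] holders={T2}
Step 18: wait(T1) -> count=0 queue=[] holders={T1,T2}
Step 19: wait(T4) -> count=0 queue=[T4] holders={T1,T2}
Final holders: {T1,T2} -> T3 not in holders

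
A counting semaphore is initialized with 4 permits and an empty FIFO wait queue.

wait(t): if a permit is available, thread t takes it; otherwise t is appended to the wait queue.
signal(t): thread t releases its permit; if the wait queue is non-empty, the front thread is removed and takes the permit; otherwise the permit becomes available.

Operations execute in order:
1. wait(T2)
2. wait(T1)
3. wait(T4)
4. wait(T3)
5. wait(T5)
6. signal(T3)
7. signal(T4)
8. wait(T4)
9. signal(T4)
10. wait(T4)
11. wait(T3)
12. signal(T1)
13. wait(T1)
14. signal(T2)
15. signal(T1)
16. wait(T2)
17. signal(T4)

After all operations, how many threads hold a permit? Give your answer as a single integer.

Answer: 3

Derivation:
Step 1: wait(T2) -> count=3 queue=[] holders={T2}
Step 2: wait(T1) -> count=2 queue=[] holders={T1,T2}
Step 3: wait(T4) -> count=1 queue=[] holders={T1,T2,T4}
Step 4: wait(T3) -> count=0 queue=[] holders={T1,T2,T3,T4}
Step 5: wait(T5) -> count=0 queue=[T5] holders={T1,T2,T3,T4}
Step 6: signal(T3) -> count=0 queue=[] holders={T1,T2,T4,T5}
Step 7: signal(T4) -> count=1 queue=[] holders={T1,T2,T5}
Step 8: wait(T4) -> count=0 queue=[] holders={T1,T2,T4,T5}
Step 9: signal(T4) -> count=1 queue=[] holders={T1,T2,T5}
Step 10: wait(T4) -> count=0 queue=[] holders={T1,T2,T4,T5}
Step 11: wait(T3) -> count=0 queue=[T3] holders={T1,T2,T4,T5}
Step 12: signal(T1) -> count=0 queue=[] holders={T2,T3,T4,T5}
Step 13: wait(T1) -> count=0 queue=[T1] holders={T2,T3,T4,T5}
Step 14: signal(T2) -> count=0 queue=[] holders={T1,T3,T4,T5}
Step 15: signal(T1) -> count=1 queue=[] holders={T3,T4,T5}
Step 16: wait(T2) -> count=0 queue=[] holders={T2,T3,T4,T5}
Step 17: signal(T4) -> count=1 queue=[] holders={T2,T3,T5}
Final holders: {T2,T3,T5} -> 3 thread(s)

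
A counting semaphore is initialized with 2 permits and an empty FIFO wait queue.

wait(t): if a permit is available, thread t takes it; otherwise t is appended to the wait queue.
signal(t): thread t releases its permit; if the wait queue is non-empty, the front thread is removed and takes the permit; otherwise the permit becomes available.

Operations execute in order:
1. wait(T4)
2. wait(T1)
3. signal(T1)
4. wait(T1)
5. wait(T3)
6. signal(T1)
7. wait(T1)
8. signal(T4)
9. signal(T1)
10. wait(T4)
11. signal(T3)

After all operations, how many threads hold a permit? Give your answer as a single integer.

Step 1: wait(T4) -> count=1 queue=[] holders={T4}
Step 2: wait(T1) -> count=0 queue=[] holders={T1,T4}
Step 3: signal(T1) -> count=1 queue=[] holders={T4}
Step 4: wait(T1) -> count=0 queue=[] holders={T1,T4}
Step 5: wait(T3) -> count=0 queue=[T3] holders={T1,T4}
Step 6: signal(T1) -> count=0 queue=[] holders={T3,T4}
Step 7: wait(T1) -> count=0 queue=[T1] holders={T3,T4}
Step 8: signal(T4) -> count=0 queue=[] holders={T1,T3}
Step 9: signal(T1) -> count=1 queue=[] holders={T3}
Step 10: wait(T4) -> count=0 queue=[] holders={T3,T4}
Step 11: signal(T3) -> count=1 queue=[] holders={T4}
Final holders: {T4} -> 1 thread(s)

Answer: 1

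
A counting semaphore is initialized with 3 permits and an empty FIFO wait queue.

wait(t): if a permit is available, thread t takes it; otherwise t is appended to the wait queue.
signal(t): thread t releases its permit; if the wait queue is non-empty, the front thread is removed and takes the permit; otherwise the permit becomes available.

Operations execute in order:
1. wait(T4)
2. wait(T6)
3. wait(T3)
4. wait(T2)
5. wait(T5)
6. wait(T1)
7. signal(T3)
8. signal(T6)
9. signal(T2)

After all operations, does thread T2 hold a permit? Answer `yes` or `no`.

Step 1: wait(T4) -> count=2 queue=[] holders={T4}
Step 2: wait(T6) -> count=1 queue=[] holders={T4,T6}
Step 3: wait(T3) -> count=0 queue=[] holders={T3,T4,T6}
Step 4: wait(T2) -> count=0 queue=[T2] holders={T3,T4,T6}
Step 5: wait(T5) -> count=0 queue=[T2,T5] holders={T3,T4,T6}
Step 6: wait(T1) -> count=0 queue=[T2,T5,T1] holders={T3,T4,T6}
Step 7: signal(T3) -> count=0 queue=[T5,T1] holders={T2,T4,T6}
Step 8: signal(T6) -> count=0 queue=[T1] holders={T2,T4,T5}
Step 9: signal(T2) -> count=0 queue=[] holders={T1,T4,T5}
Final holders: {T1,T4,T5} -> T2 not in holders

Answer: no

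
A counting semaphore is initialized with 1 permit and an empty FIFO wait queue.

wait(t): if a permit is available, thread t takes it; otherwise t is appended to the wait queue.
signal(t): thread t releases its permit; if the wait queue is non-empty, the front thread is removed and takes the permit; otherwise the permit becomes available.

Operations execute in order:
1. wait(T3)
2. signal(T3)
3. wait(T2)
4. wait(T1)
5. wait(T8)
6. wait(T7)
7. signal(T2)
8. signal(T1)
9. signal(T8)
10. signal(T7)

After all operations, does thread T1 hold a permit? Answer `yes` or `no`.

Step 1: wait(T3) -> count=0 queue=[] holders={T3}
Step 2: signal(T3) -> count=1 queue=[] holders={none}
Step 3: wait(T2) -> count=0 queue=[] holders={T2}
Step 4: wait(T1) -> count=0 queue=[T1] holders={T2}
Step 5: wait(T8) -> count=0 queue=[T1,T8] holders={T2}
Step 6: wait(T7) -> count=0 queue=[T1,T8,T7] holders={T2}
Step 7: signal(T2) -> count=0 queue=[T8,T7] holders={T1}
Step 8: signal(T1) -> count=0 queue=[T7] holders={T8}
Step 9: signal(T8) -> count=0 queue=[] holders={T7}
Step 10: signal(T7) -> count=1 queue=[] holders={none}
Final holders: {none} -> T1 not in holders

Answer: no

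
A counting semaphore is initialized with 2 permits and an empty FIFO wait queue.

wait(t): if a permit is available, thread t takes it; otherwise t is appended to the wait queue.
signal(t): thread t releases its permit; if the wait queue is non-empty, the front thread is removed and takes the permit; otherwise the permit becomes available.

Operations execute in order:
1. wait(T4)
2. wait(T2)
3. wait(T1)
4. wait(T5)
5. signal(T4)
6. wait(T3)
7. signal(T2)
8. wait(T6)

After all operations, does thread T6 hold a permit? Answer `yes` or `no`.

Answer: no

Derivation:
Step 1: wait(T4) -> count=1 queue=[] holders={T4}
Step 2: wait(T2) -> count=0 queue=[] holders={T2,T4}
Step 3: wait(T1) -> count=0 queue=[T1] holders={T2,T4}
Step 4: wait(T5) -> count=0 queue=[T1,T5] holders={T2,T4}
Step 5: signal(T4) -> count=0 queue=[T5] holders={T1,T2}
Step 6: wait(T3) -> count=0 queue=[T5,T3] holders={T1,T2}
Step 7: signal(T2) -> count=0 queue=[T3] holders={T1,T5}
Step 8: wait(T6) -> count=0 queue=[T3,T6] holders={T1,T5}
Final holders: {T1,T5} -> T6 not in holders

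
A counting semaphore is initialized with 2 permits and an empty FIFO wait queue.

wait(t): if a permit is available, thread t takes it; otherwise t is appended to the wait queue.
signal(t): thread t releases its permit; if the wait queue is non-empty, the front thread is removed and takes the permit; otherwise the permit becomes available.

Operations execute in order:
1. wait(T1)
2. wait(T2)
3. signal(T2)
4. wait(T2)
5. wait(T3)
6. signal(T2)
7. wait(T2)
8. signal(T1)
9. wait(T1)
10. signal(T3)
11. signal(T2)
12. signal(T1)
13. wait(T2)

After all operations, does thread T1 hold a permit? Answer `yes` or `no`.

Step 1: wait(T1) -> count=1 queue=[] holders={T1}
Step 2: wait(T2) -> count=0 queue=[] holders={T1,T2}
Step 3: signal(T2) -> count=1 queue=[] holders={T1}
Step 4: wait(T2) -> count=0 queue=[] holders={T1,T2}
Step 5: wait(T3) -> count=0 queue=[T3] holders={T1,T2}
Step 6: signal(T2) -> count=0 queue=[] holders={T1,T3}
Step 7: wait(T2) -> count=0 queue=[T2] holders={T1,T3}
Step 8: signal(T1) -> count=0 queue=[] holders={T2,T3}
Step 9: wait(T1) -> count=0 queue=[T1] holders={T2,T3}
Step 10: signal(T3) -> count=0 queue=[] holders={T1,T2}
Step 11: signal(T2) -> count=1 queue=[] holders={T1}
Step 12: signal(T1) -> count=2 queue=[] holders={none}
Step 13: wait(T2) -> count=1 queue=[] holders={T2}
Final holders: {T2} -> T1 not in holders

Answer: no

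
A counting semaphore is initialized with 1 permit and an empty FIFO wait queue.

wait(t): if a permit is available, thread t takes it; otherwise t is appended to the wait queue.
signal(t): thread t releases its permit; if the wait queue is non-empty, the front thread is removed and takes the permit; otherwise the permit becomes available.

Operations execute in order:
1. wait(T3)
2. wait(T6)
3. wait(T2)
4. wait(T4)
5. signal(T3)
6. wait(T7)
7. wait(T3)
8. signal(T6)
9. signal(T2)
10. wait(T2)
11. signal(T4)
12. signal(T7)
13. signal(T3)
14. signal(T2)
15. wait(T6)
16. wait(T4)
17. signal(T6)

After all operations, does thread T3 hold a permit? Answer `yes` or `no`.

Step 1: wait(T3) -> count=0 queue=[] holders={T3}
Step 2: wait(T6) -> count=0 queue=[T6] holders={T3}
Step 3: wait(T2) -> count=0 queue=[T6,T2] holders={T3}
Step 4: wait(T4) -> count=0 queue=[T6,T2,T4] holders={T3}
Step 5: signal(T3) -> count=0 queue=[T2,T4] holders={T6}
Step 6: wait(T7) -> count=0 queue=[T2,T4,T7] holders={T6}
Step 7: wait(T3) -> count=0 queue=[T2,T4,T7,T3] holders={T6}
Step 8: signal(T6) -> count=0 queue=[T4,T7,T3] holders={T2}
Step 9: signal(T2) -> count=0 queue=[T7,T3] holders={T4}
Step 10: wait(T2) -> count=0 queue=[T7,T3,T2] holders={T4}
Step 11: signal(T4) -> count=0 queue=[T3,T2] holders={T7}
Step 12: signal(T7) -> count=0 queue=[T2] holders={T3}
Step 13: signal(T3) -> count=0 queue=[] holders={T2}
Step 14: signal(T2) -> count=1 queue=[] holders={none}
Step 15: wait(T6) -> count=0 queue=[] holders={T6}
Step 16: wait(T4) -> count=0 queue=[T4] holders={T6}
Step 17: signal(T6) -> count=0 queue=[] holders={T4}
Final holders: {T4} -> T3 not in holders

Answer: no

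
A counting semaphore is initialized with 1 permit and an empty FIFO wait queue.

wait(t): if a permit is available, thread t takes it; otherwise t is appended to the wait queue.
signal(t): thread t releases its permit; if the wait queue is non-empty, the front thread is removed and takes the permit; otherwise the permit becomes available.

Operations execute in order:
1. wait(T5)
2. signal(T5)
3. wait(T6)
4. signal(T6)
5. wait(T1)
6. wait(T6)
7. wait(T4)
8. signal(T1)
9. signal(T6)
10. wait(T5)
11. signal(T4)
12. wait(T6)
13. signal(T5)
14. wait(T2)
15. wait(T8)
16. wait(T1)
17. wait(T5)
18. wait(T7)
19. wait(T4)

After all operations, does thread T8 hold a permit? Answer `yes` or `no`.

Answer: no

Derivation:
Step 1: wait(T5) -> count=0 queue=[] holders={T5}
Step 2: signal(T5) -> count=1 queue=[] holders={none}
Step 3: wait(T6) -> count=0 queue=[] holders={T6}
Step 4: signal(T6) -> count=1 queue=[] holders={none}
Step 5: wait(T1) -> count=0 queue=[] holders={T1}
Step 6: wait(T6) -> count=0 queue=[T6] holders={T1}
Step 7: wait(T4) -> count=0 queue=[T6,T4] holders={T1}
Step 8: signal(T1) -> count=0 queue=[T4] holders={T6}
Step 9: signal(T6) -> count=0 queue=[] holders={T4}
Step 10: wait(T5) -> count=0 queue=[T5] holders={T4}
Step 11: signal(T4) -> count=0 queue=[] holders={T5}
Step 12: wait(T6) -> count=0 queue=[T6] holders={T5}
Step 13: signal(T5) -> count=0 queue=[] holders={T6}
Step 14: wait(T2) -> count=0 queue=[T2] holders={T6}
Step 15: wait(T8) -> count=0 queue=[T2,T8] holders={T6}
Step 16: wait(T1) -> count=0 queue=[T2,T8,T1] holders={T6}
Step 17: wait(T5) -> count=0 queue=[T2,T8,T1,T5] holders={T6}
Step 18: wait(T7) -> count=0 queue=[T2,T8,T1,T5,T7] holders={T6}
Step 19: wait(T4) -> count=0 queue=[T2,T8,T1,T5,T7,T4] holders={T6}
Final holders: {T6} -> T8 not in holders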